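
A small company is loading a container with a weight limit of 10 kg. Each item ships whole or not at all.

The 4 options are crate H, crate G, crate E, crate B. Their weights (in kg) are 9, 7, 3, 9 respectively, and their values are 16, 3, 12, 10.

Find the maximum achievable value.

This is an integer program with binary decision variables.
crate G + crate E: weight 7 + 3 = 10 ≤ 10, value 3 + 12 = 15.
crate H: weight 9 ≤ 10, value 16.
Best is crate H with total value 16.

16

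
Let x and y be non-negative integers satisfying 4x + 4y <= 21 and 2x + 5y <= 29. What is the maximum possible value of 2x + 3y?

(x,y)=(0,5) is feasible, giving 15.
(x,y)=(1,4) is feasible, giving 14.
(x,y)=(0,4) is feasible, giving 12.
The best lattice point is (0,5), giving 15.

15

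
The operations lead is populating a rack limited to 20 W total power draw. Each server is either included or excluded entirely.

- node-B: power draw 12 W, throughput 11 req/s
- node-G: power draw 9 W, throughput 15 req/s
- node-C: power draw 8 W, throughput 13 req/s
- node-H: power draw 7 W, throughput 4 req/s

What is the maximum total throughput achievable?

Allowing fractional choices, the relaxed optimum would be about 30.8, but servers are indivisible.
node-G + node-H: power draw 9 + 7 = 16 ≤ 20, throughput 15 + 4 = 19.
node-G + node-C: power draw 9 + 8 = 17 ≤ 20, throughput 15 + 13 = 28.
node-B + node-C: power draw 12 + 8 = 20 ≤ 20, throughput 11 + 13 = 24.
Best is node-G and node-C with total throughput 28.

28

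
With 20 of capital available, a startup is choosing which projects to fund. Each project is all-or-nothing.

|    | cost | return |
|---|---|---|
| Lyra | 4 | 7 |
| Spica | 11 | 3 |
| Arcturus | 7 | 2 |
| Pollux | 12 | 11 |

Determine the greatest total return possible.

Take Lyra and Pollux: cost 4 + 12 = 16 ≤ 20, return 7 + 11 = 18.
No other feasible combination does better.

18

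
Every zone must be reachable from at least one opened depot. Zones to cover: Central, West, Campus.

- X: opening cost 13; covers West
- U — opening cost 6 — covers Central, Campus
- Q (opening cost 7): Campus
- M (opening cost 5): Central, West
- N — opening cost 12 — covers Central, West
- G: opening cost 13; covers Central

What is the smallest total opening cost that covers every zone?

11

This is an integer covering problem.
Choose U and M: together they cover Central, West, Campus — every zone.
Total opening cost: 6 + 5 = 11.
No cover costs less than 11.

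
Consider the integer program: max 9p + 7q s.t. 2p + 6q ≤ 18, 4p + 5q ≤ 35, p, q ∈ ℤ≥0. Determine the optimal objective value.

Relaxing integrality, the LP optimum is 78.75 at (p,q) = (8.75, 0), which is not an integer point.
(p,q)=(8,0): 2·8+6·0=16≤18, 4·8+5·0=32≤35, objective 72.
(p,q)=(7,0): 2·7+6·0=14≤18, 4·7+5·0=28≤35, objective 63.
Maximum is 72 at (p,q)=(8,0).

72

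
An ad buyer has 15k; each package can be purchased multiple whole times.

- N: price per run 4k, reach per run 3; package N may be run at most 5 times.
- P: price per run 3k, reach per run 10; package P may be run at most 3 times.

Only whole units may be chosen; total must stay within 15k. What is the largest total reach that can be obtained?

Take 1×N and 3×P: price 13 ≤ 15, reach 1·3 + 3·10 = 33.
P has the best ratio (10/3) and is taken to its limit of 3; remaining capacity is filled optimally with the others.

33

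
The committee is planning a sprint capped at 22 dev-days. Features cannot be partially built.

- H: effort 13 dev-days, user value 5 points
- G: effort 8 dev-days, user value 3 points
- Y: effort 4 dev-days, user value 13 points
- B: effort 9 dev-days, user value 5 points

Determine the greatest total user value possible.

21

This is an integer program with binary decision variables.
Y + B: effort 4 + 9 = 13 ≤ 22, user value 13 + 5 = 18.
G + Y + B: effort 8 + 4 + 9 = 21 ≤ 22, user value 3 + 13 + 5 = 21.
H + Y: effort 13 + 4 = 17 ≤ 22, user value 5 + 13 = 18.
Best is G, Y, and B with total user value 21.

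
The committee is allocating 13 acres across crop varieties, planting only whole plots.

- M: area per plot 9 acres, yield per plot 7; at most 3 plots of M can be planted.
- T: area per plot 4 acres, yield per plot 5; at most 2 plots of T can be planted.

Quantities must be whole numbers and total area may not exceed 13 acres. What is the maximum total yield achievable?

12

Take 1×M and 1×T: area 13 ≤ 13, yield 1·7 + 1·5 = 12.
No other integer combination yields more.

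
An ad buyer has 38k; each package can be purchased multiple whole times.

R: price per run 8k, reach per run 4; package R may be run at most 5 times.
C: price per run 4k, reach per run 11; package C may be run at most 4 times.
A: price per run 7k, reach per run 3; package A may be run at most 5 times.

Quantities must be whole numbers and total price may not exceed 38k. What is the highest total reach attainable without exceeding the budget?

C has the best ratio (11/4); taking only C gives at most 4×11 = 44 (stopped by the supply cap of 4).
Mixing does better — 1×R, 4×C, and 2×A: price 38 ≤ 38, reach 1·4 + 4·11 + 2·3 = 54.

54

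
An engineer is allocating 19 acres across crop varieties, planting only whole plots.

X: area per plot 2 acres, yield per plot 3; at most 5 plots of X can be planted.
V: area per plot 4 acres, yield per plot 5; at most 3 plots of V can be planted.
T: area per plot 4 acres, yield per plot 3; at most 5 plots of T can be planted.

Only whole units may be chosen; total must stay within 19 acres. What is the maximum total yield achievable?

25

This is a bounded integer knapsack.
Take 5×X and 2×V: area 18 ≤ 19, yield 5·3 + 2·5 = 25.
X has the best ratio (3/2) and is taken to its limit of 5; remaining capacity is filled optimally with the others.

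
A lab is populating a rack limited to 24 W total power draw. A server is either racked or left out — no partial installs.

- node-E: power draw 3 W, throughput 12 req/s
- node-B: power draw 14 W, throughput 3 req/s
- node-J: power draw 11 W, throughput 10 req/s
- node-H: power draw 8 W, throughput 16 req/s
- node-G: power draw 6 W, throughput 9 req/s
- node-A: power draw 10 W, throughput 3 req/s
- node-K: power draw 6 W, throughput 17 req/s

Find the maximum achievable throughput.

Allowing fractional choices, the relaxed optimum would be about 54.9, but servers are indivisible.
node-E + node-H + node-G + node-K: power draw 3 + 8 + 6 + 6 = 23 ≤ 24, throughput 12 + 16 + 9 + 17 = 54.
node-H + node-G + node-K: power draw 8 + 6 + 6 = 20 ≤ 24, throughput 16 + 9 + 17 = 42.
node-E + node-H + node-K: power draw 3 + 8 + 6 = 17 ≤ 24, throughput 12 + 16 + 17 = 45.
Best is node-E, node-H, node-G, and node-K with total throughput 54.

54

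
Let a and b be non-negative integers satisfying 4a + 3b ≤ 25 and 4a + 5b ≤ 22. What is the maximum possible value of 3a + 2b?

(a,b)=(5,0) is feasible, giving 15.
(a,b)=(4,1) is feasible, giving 14.
(a,b)=(4,0) is feasible, giving 12.
The best lattice point is (5,0), giving 15.

15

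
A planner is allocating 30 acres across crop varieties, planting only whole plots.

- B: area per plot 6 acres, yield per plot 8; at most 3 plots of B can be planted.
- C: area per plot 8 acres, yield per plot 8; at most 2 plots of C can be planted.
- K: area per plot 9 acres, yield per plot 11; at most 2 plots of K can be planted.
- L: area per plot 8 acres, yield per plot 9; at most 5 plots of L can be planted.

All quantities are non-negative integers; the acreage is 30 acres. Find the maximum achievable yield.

This is a bounded integer knapsack.
Take 2×B and 2×K: area 30 ≤ 30, yield 2·8 + 2·11 = 38.
No other integer combination yields more.

38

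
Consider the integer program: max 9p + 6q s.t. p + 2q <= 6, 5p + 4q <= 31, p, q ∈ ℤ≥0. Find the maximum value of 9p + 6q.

(p,q)=(6,0): 1·6+2·0=6≤6, 5·6+4·0=30≤31, objective 54.
(p,q)=(5,0): 1·5+2·0=5≤6, 5·5+4·0=25≤31, objective 45.
Maximum is 54 at (p,q)=(6,0).

54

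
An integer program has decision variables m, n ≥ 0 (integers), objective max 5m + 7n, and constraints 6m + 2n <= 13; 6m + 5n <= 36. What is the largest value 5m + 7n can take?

42

The continuous relaxation peaks at (0, 6.5) with value 45.50; rounding to a feasible lattice point costs some objective.
(m,n)=(0,6): 6·0+2·6=12≤13, 6·0+5·6=30≤36, objective 42.
(m,n)=(0,5): 6·0+2·5=10≤13, 6·0+5·5=25≤36, objective 35.
No feasible integer point exceeds 42.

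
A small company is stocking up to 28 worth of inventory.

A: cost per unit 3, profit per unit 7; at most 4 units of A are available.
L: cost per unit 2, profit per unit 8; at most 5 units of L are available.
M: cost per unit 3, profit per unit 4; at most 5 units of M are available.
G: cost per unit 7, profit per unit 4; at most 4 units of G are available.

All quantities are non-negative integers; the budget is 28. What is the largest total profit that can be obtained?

L has the best ratio (8/2); taking only L gives at most 5×8 = 40 (stopped by the supply cap of 5).
Mixing does better — 4×A, 5×L, and 2×M: cost 28 ≤ 28, profit 4·7 + 5·8 + 2·4 = 76.

76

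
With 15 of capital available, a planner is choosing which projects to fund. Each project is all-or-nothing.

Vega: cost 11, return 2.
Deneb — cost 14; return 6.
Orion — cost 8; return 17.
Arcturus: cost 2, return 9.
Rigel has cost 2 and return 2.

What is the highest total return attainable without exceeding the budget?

28

Allowing fractional choices, the relaxed optimum would be about 29.3, but projects are indivisible.
Orion + Arcturus: cost 8 + 2 = 10 ≤ 15, return 17 + 9 = 26.
Orion + Rigel: cost 8 + 2 = 10 ≤ 15, return 17 + 2 = 19.
Orion + Arcturus + Rigel: cost 8 + 2 + 2 = 12 ≤ 15, return 17 + 9 + 2 = 28.
Best is Orion, Arcturus, and Rigel with total return 28.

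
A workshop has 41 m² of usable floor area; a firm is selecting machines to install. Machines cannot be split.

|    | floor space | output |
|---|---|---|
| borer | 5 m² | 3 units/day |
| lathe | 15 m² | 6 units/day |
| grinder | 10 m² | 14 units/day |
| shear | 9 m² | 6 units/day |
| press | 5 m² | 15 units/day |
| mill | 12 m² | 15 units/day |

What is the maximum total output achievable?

53

borer + grinder + shear + press + mill: floor space 5 + 10 + 9 + 5 + 12 = 41 ≤ 41, output 3 + 14 + 6 + 15 + 15 = 53.
borer + grinder + press + mill: floor space 5 + 10 + 5 + 12 = 32 ≤ 41, output 3 + 14 + 15 + 15 = 47.
grinder + shear + press + mill: floor space 10 + 9 + 5 + 12 = 36 ≤ 41, output 14 + 6 + 15 + 15 = 50.
Best is borer, grinder, shear, press, and mill with total output 53.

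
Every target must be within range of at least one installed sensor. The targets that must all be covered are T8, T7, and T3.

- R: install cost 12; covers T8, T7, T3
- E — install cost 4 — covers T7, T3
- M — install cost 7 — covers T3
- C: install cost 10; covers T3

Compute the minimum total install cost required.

The greedy cost-per-new-target heuristic would pick E and R for 16, but a cheaper cover exists.
R alone covers T8, T7, T3 — every target.
Total install cost: 12.
No cover costs less than 12.

12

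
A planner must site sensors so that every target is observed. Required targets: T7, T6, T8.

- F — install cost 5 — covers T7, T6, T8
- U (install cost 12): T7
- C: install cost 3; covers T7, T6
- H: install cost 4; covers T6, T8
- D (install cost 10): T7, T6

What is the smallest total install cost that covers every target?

5

The greedy cost-per-new-target heuristic would pick C and H for 7, but a cheaper cover exists.
F alone covers T7, T6, T8 — every target.
Total install cost: 5.
No cover costs less than 5.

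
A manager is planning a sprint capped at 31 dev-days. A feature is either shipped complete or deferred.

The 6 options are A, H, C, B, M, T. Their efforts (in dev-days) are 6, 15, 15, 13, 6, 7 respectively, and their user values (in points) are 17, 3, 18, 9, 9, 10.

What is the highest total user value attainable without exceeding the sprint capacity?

Allowing fractional choices, the relaxed optimum would be about 50.4, but features are indivisible.
A + C + T: effort 6 + 15 + 7 = 28 ≤ 31, user value 17 + 18 + 10 = 45.
C + M + T: effort 15 + 6 + 7 = 28 ≤ 31, user value 18 + 9 + 10 = 37.
A + C + M: effort 6 + 15 + 6 = 27 ≤ 31, user value 17 + 18 + 9 = 44.
Best is A, C, and T with total user value 45.

45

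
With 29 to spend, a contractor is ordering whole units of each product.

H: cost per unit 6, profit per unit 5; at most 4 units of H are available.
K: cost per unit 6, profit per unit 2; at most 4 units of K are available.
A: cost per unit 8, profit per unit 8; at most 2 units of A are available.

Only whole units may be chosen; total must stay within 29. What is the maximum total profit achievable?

Take 2×H and 2×A: cost 28 ≤ 29, profit 2·5 + 2·8 = 26.
A has the best ratio (8/8) and is taken to its limit of 2; remaining capacity is filled optimally with the others.

26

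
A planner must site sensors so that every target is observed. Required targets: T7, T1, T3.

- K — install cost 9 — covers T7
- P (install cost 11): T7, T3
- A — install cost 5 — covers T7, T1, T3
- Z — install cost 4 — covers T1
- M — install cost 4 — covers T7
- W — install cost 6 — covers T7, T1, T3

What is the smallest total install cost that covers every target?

5

This is an integer covering problem.
A alone covers T7, T1, T3 — every target.
Total install cost: 5.
No cover costs less than 5.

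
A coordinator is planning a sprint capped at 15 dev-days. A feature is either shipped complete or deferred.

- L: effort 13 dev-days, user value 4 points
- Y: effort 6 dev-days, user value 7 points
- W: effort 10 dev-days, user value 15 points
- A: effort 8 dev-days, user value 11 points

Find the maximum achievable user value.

Take Y and A: effort 6 + 8 = 14 ≤ 15, user value 7 + 11 = 18.
No other feasible combination does better.

18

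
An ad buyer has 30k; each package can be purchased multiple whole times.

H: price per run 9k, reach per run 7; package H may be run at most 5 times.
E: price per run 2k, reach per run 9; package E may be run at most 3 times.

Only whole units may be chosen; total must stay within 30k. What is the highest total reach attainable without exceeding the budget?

1×H and 3×E: price 15 ≤ 30, reach 1·7 + 3·9 = 34.
2×H and 3×E: price 24 ≤ 30, reach 2·7 + 3·9 = 41.
Best is 41.

41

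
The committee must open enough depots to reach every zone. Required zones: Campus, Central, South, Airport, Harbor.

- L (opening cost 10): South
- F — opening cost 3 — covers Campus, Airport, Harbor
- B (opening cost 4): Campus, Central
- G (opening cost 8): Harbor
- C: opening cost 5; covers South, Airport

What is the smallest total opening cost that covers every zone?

Choose F, B, and C: together they cover Campus, Central, South, Airport, Harbor — every zone.
Total opening cost: 3 + 4 + 5 = 12.
No cover costs less than 12.

12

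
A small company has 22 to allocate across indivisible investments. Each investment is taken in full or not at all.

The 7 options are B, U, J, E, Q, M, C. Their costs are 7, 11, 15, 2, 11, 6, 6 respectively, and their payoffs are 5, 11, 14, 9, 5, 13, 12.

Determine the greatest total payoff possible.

Allowing fractional choices, the relaxed optimum would be about 42.0, but investments are indivisible.
E + M + C: cost 2 + 6 + 6 = 14 ≤ 22, payoff 9 + 13 + 12 = 34.
B + E + M + C: cost 7 + 2 + 6 + 6 = 21 ≤ 22, payoff 5 + 9 + 13 + 12 = 39.
U + E + M: cost 11 + 2 + 6 = 19 ≤ 22, payoff 11 + 9 + 13 = 33.
Best is B, E, M, and C with total payoff 39.

39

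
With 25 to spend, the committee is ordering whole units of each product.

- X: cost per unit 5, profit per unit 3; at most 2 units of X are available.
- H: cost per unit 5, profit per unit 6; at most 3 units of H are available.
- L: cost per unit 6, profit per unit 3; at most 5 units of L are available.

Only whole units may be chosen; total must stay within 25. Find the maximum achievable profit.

Take 2×X and 3×H: cost 25 ≤ 25, profit 2·3 + 3·6 = 24.
H has the best ratio (6/5) and is taken to its limit of 3; remaining capacity is filled optimally with the others.

24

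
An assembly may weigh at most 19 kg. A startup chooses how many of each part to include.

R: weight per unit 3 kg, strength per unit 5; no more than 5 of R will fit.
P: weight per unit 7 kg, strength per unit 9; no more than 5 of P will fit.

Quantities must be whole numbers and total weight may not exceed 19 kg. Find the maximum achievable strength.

29

Take 4×R and 1×P: weight 19 ≤ 19, strength 4·5 + 1·9 = 29.
No other integer combination yields more.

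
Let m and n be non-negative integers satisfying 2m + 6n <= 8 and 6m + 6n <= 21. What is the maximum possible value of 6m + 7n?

18

Relaxing integrality, the LP optimum is 21.25 at (m,n) = (3.25, 0.25), which is not an integer point.
(m,n)=(3,0): 2·3+6·0=6≤8, 6·3+6·0=18≤21, objective 18.
(m,n)=(2,0): 2·2+6·0=4≤8, 6·2+6·0=12≤21, objective 12.
Maximum is 18 at (m,n)=(3,0).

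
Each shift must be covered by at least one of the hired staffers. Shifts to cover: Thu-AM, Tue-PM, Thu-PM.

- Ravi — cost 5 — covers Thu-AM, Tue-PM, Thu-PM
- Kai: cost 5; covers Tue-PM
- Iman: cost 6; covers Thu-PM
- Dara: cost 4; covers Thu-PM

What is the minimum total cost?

5

This is a weighted set-cover instance.
Ravi alone covers Thu-AM, Tue-PM, Thu-PM — every shift.
Total cost: 5.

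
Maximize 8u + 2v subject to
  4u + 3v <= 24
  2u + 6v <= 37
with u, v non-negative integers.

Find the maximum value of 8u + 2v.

(u,v)=(6,0) is feasible, giving 48.
(u,v)=(5,1) is feasible, giving 42.
No feasible integer point exceeds 48.

48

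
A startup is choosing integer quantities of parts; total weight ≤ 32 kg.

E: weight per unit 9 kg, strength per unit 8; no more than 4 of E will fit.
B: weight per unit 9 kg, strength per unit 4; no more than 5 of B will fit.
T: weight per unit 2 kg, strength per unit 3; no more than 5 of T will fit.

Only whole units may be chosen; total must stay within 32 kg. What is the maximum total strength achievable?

31

This is a bounded integer knapsack.
3×E and 2×T: weight 31 ≤ 32, strength 3·8 + 2·3 = 30.
2×E and 5×T: weight 28 ≤ 32, strength 2·8 + 5·3 = 31.
Best is 31.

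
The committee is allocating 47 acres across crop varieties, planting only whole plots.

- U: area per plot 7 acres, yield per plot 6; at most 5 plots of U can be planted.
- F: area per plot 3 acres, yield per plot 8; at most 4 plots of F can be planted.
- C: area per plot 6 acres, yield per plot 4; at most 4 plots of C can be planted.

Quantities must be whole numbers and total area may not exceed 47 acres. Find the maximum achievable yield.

4×U, 4×F, and 1×C: area 46 ≤ 47, yield 4·6 + 4·8 + 1·4 = 60.
5×U and 4×F: area 47 ≤ 47, yield 5·6 + 4·8 = 62.
Best is 62.

62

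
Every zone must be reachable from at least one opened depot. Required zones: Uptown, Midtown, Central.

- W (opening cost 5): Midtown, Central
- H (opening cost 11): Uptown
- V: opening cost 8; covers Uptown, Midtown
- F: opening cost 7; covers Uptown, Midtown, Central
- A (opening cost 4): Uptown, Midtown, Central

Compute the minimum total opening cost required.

4

A alone covers Uptown, Midtown, Central — every zone.
Total opening cost: 4.
No cover costs less than 4.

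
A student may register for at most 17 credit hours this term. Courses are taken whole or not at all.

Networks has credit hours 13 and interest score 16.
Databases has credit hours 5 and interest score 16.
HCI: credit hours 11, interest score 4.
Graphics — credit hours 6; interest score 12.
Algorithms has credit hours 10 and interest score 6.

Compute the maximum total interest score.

Treat it as a binary knapsack problem.
Databases + Graphics: credit hours 5 + 6 = 11 ≤ 17, interest score 16 + 12 = 28.
Databases + Algorithms: credit hours 5 + 10 = 15 ≤ 17, interest score 16 + 6 = 22.
Best is Databases and Graphics with total interest score 28.

28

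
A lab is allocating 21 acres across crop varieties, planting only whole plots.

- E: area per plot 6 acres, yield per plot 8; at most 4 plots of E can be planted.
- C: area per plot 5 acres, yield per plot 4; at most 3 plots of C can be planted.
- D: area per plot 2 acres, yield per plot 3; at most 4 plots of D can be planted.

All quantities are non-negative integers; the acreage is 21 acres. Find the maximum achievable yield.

This is a bounded integer knapsack.
D has the best ratio (3/2); taking only D gives at most 4×3 = 12 (stopped by the supply cap of 4).
Mixing does better — 2×E and 4×D: area 20 ≤ 21, yield 2·8 + 4·3 = 28.

28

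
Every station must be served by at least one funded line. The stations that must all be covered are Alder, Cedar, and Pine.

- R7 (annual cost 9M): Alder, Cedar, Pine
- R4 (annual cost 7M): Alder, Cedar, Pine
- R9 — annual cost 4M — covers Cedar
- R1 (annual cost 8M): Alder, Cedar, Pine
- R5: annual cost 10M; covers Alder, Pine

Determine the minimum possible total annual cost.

7

R4 alone covers Alder, Cedar, Pine — every station.
Total annual cost: 7.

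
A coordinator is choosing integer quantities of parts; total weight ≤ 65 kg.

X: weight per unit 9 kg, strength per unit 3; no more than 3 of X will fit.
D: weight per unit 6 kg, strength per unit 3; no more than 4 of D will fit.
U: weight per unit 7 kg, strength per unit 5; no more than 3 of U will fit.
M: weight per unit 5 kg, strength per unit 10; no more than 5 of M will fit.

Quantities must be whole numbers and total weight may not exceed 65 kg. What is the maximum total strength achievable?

74

M has the best ratio (10/5); taking only M gives at most 5×10 = 50 (stopped by the supply cap of 5).
Mixing does better — 3×D, 3×U, and 5×M: weight 64 ≤ 65, strength 3·3 + 3·5 + 5·10 = 74.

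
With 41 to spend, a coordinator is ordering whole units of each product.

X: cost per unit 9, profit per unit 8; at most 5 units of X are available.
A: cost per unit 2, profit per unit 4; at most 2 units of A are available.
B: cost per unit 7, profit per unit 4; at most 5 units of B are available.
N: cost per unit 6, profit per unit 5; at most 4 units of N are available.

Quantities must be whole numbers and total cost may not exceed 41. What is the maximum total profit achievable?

40

A has the best ratio (4/2); taking only A gives at most 2×4 = 8 (stopped by the supply cap of 2).
Mixing does better — 4×X and 2×A: cost 40 ≤ 41, profit 4·8 + 2·4 = 40.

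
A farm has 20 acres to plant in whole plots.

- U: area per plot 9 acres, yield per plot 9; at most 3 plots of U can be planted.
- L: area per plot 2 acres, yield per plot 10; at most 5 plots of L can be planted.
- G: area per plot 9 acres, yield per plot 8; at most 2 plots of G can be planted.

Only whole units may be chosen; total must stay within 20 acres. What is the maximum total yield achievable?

59

This is a bounded integer knapsack.
Take 1×U and 5×L: area 19 ≤ 20, yield 1·9 + 5·10 = 59.
L has the best ratio (10/2) and is taken to its limit of 5; remaining capacity is filled optimally with the others.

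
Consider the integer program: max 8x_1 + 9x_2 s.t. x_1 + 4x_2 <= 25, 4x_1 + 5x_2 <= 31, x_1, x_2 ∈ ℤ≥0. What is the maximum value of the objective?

59

Relaxing integrality, the LP optimum is 62.00 at (x_1,x_2) = (7.75, 0), which is not an integer point.
(x_1,x_2)=(4,3): 1·4+4·3=16≤25, 4·4+5·3=31≤31, objective 59.
(x_1,x_2)=(5,2): 1·5+4·2=13≤25, 4·5+5·2=30≤31, objective 58.
(x_1,x_2)=(6,1): 1·6+4·1=10≤25, 4·6+5·1=29≤31, objective 57.
(x_1,x_2)=(7,0): 1·7+4·0=7≤25, 4·7+5·0=28≤31, objective 56.
The best lattice point is (4,3), giving 59.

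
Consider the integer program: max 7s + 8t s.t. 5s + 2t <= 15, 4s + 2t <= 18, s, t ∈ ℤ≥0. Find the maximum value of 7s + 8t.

56

Relaxing integrality, the LP optimum is 60.00 at (s,t) = (0, 7.5), which is not an integer point.
(s,t)=(0,7) is feasible, giving 56.
(s,t)=(0,6) is feasible, giving 48.
No feasible integer point exceeds 56.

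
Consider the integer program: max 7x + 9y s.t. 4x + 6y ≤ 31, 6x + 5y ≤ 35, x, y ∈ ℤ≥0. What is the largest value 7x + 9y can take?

48

Relaxing integrality, the LP optimum is 49.94 at (x,y) = (3.44, 2.88), which is not an integer point.
(x,y)=(3,3): 4·3+6·3=30≤31, 6·3+5·3=33≤35, objective 48.
(x,y)=(4,2): 4·4+6·2=28≤31, 6·4+5·2=34≤35, objective 46.
(x,y)=(2,3): 4·2+6·3=26≤31, 6·2+5·3=27≤35, objective 41.
(x,y)=(3,2): 4·3+6·2=24≤31, 6·3+5·2=28≤35, objective 39.
No feasible integer point exceeds 48.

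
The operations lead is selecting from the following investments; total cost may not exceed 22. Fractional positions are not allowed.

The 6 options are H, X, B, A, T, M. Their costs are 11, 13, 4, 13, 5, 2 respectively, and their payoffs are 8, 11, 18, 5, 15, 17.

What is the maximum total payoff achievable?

This is an integer program with binary decision variables.
Take H, B, T, and M: cost 11 + 4 + 5 + 2 = 22 ≤ 22, payoff 8 + 18 + 15 + 17 = 58.
No other feasible combination does better.

58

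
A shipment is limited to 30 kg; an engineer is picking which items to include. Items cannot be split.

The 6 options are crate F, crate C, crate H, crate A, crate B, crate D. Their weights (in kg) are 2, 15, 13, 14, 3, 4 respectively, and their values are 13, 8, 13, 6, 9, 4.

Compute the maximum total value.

39

Take crate F, crate H, crate B, and crate D: weight 2 + 13 + 3 + 4 = 22 ≤ 30, value 13 + 13 + 9 + 4 = 39.
No other feasible combination does better.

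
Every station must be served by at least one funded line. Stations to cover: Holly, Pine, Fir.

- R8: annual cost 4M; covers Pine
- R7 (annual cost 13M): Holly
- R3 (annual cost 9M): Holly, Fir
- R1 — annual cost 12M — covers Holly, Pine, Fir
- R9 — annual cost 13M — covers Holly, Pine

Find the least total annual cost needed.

R1 alone covers Holly, Pine, Fir — every station.
Total annual cost: 12.

12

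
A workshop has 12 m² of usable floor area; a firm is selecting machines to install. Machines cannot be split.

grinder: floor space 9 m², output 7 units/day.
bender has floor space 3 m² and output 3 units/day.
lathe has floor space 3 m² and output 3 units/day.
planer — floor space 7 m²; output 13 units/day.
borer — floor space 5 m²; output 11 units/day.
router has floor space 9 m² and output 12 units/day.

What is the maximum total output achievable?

24

This is an integer program with binary decision variables.
planer + borer: floor space 7 + 5 = 12 ≤ 12, output 13 + 11 = 24.
bender + planer: floor space 3 + 7 = 10 ≤ 12, output 3 + 13 = 16.
bender + lathe + borer: floor space 3 + 3 + 5 = 11 ≤ 12, output 3 + 3 + 11 = 17.
Best is planer and borer with total output 24.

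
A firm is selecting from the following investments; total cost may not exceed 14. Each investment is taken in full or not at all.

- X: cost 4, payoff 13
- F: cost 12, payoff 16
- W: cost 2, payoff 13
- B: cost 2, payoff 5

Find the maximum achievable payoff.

Allowing fractional choices, the relaxed optimum would be about 39.0, but investments are indivisible.
X + W: cost 4 + 2 = 6 ≤ 14, payoff 13 + 13 = 26.
F + W: cost 12 + 2 = 14 ≤ 14, payoff 16 + 13 = 29.
X + W + B: cost 4 + 2 + 2 = 8 ≤ 14, payoff 13 + 13 + 5 = 31.
Best is X, W, and B with total payoff 31.

31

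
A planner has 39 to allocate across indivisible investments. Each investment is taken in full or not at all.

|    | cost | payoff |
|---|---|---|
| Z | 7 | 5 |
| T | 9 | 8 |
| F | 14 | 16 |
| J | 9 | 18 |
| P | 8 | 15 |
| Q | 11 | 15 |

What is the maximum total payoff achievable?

Z + F + J + P: cost 7 + 14 + 9 + 8 = 38 ≤ 39, payoff 5 + 16 + 18 + 15 = 54.
T + J + P + Q: cost 9 + 9 + 8 + 11 = 37 ≤ 39, payoff 8 + 18 + 15 + 15 = 56.
Best is T, J, P, and Q with total payoff 56.

56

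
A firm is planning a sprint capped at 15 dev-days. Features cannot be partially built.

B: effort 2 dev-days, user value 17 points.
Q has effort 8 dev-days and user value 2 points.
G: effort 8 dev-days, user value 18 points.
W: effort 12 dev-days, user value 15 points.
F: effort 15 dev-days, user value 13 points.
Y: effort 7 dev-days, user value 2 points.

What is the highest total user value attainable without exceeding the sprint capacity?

35

Allowing fractional choices, the relaxed optimum would be about 41.2, but features are indivisible.
B + W: effort 2 + 12 = 14 ≤ 15, user value 17 + 15 = 32.
G + Y: effort 8 + 7 = 15 ≤ 15, user value 18 + 2 = 20.
B + G: effort 2 + 8 = 10 ≤ 15, user value 17 + 18 = 35.
Best is B and G with total user value 35.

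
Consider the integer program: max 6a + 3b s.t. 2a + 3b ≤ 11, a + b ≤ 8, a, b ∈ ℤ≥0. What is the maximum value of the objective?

30

The continuous relaxation peaks at (5.5, 0) with value 33.00; rounding to a feasible lattice point costs some objective.
(a,b)=(5,0): 2·5+3·0=10≤11, 1·5+1·0=5≤8, objective 30.
(a,b)=(4,1): 2·4+3·1=11≤11, 1·4+1·1=5≤8, objective 27.
(a,b)=(4,0): 2·4+3·0=8≤11, 1·4+1·0=4≤8, objective 24.
The best lattice point is (5,0), giving 30.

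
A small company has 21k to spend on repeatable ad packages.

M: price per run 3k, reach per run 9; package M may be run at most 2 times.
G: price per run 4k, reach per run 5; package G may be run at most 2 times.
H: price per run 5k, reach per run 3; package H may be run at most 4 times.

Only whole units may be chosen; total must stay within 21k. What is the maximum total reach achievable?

31

2×M, 2×G, and 1×H: price 19 ≤ 21, reach 2·9 + 2·5 + 1·3 = 31.
2×M, 1×G, and 2×H: price 20 ≤ 21, reach 2·9 + 1·5 + 2·3 = 29.
Best is 31.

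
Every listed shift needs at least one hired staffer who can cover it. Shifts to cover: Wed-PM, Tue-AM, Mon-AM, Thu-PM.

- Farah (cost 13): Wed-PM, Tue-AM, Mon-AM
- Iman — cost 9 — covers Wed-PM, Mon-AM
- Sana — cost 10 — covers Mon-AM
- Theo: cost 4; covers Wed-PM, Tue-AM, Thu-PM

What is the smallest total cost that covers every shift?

13

Choose Iman and Theo: together they cover Wed-PM, Tue-AM, Mon-AM, Thu-PM — every shift.
Total cost: 9 + 4 = 13.
No cover costs less than 13.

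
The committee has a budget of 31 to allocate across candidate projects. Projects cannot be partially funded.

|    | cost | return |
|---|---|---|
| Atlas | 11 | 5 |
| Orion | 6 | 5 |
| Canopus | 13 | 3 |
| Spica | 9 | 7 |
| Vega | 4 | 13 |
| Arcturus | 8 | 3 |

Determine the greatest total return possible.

Treat it as a binary knapsack problem.
Allowing fractional choices, the relaxed optimum would be about 30.4, but projects are indivisible.
Atlas + Orion + Spica + Vega: cost 11 + 6 + 9 + 4 = 30 ≤ 31, return 5 + 5 + 7 + 13 = 30.
Orion + Spica + Vega + Arcturus: cost 6 + 9 + 4 + 8 = 27 ≤ 31, return 5 + 7 + 13 + 3 = 28.
Best is Atlas, Orion, Spica, and Vega with total return 30.

30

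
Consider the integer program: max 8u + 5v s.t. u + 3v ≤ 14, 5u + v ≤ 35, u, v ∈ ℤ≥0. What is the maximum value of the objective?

58

(u,v)=(6,2): 1·6+3·2=12≤14, 5·6+1·2=32≤35, objective 58.
(u,v)=(5,3): 1·5+3·3=14≤14, 5·5+1·3=28≤35, objective 55.
(u,v)=(6,1): 1·6+3·1=9≤14, 5·6+1·1=31≤35, objective 53.
(u,v)=(5,2): 1·5+3·2=11≤14, 5·5+1·2=27≤35, objective 50.
Maximum is 58 at (u,v)=(6,2).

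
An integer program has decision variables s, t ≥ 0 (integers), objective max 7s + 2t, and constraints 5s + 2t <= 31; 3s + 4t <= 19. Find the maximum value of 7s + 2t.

(s,t)=(6,0): 5·6+2·0=30≤31, 3·6+4·0=18≤19, objective 42.
(s,t)=(5,1): 5·5+2·1=27≤31, 3·5+4·1=19≤19, objective 37.
(s,t)=(5,0): 5·5+2·0=25≤31, 3·5+4·0=15≤19, objective 35.
The best lattice point is (6,0), giving 42.

42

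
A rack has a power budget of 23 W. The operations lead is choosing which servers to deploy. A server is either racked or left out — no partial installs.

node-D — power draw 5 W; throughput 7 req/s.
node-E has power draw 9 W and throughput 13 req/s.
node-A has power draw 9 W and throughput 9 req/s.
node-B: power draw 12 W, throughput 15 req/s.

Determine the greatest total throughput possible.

Allowing fractional choices, the relaxed optimum would be about 31.2, but servers are indivisible.
node-A + node-B: power draw 9 + 12 = 21 ≤ 23, throughput 9 + 15 = 24.
node-E + node-B: power draw 9 + 12 = 21 ≤ 23, throughput 13 + 15 = 28.
node-D + node-E + node-A: power draw 5 + 9 + 9 = 23 ≤ 23, throughput 7 + 13 + 9 = 29.
Best is node-D, node-E, and node-A with total throughput 29.

29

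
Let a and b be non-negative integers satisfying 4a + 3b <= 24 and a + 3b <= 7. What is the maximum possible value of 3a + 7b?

(a,b)=(4,1): 4·4+3·1=19≤24, 1·4+3·1=7≤7, objective 19.
(a,b)=(6,0): 4·6+3·0=24≤24, 1·6+3·0=6≤7, objective 18.
(a,b)=(3,1): 4·3+3·1=15≤24, 1·3+3·1=6≤7, objective 16.
(a,b)=(5,0): 4·5+3·0=20≤24, 1·5+3·0=5≤7, objective 15.
No feasible integer point exceeds 19.

19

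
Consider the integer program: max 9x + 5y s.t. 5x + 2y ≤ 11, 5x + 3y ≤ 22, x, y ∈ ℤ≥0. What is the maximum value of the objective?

25

The continuous relaxation peaks at (0, 5.5) with value 27.50; rounding to a feasible lattice point costs some objective.
(x,y)=(0,5): 5·0+2·5=10≤11, 5·0+3·5=15≤22, objective 25.
(x,y)=(0,4): 5·0+2·4=8≤11, 5·0+3·4=12≤22, objective 20.
The best lattice point is (0,5), giving 25.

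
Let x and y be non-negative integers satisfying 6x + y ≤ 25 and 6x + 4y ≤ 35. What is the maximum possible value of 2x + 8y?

The continuous relaxation peaks at (0, 8.75) with value 70.00; rounding to a feasible lattice point costs some objective.
(x,y)=(0,8): 6·0+1·8=8≤25, 6·0+4·8=32≤35, objective 64.
(x,y)=(1,7): 6·1+1·7=13≤25, 6·1+4·7=34≤35, objective 58.
No feasible integer point exceeds 64.

64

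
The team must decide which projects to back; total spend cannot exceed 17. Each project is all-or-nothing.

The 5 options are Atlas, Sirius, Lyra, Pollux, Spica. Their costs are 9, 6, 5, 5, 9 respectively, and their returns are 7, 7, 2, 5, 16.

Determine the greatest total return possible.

23

Take Sirius and Spica: cost 6 + 9 = 15 ≤ 17, return 7 + 16 = 23.
No other feasible combination does better.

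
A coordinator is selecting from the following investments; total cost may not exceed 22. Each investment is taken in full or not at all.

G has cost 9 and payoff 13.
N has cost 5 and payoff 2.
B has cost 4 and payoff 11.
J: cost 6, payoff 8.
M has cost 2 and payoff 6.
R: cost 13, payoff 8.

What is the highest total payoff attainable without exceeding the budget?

38

This is a 0-1 knapsack instance.
Allowing fractional choices, the relaxed optimum would be about 38.6, but investments are indivisible.
G + B + J + M: cost 9 + 4 + 6 + 2 = 21 ≤ 22, payoff 13 + 11 + 8 + 6 = 38.
G + B + J: cost 9 + 4 + 6 = 19 ≤ 22, payoff 13 + 11 + 8 = 32.
G + N + B + M: cost 9 + 5 + 4 + 2 = 20 ≤ 22, payoff 13 + 2 + 11 + 6 = 32.
Best is G, B, J, and M with total payoff 38.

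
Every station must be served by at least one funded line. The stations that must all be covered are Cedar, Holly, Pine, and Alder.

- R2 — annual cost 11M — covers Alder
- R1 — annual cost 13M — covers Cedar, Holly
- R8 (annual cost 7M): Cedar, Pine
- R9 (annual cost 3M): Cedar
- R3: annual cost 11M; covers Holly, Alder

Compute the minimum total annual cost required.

The greedy cost-per-new-station heuristic would pick R9, R3, and R8 for 21, but a cheaper cover exists.
Choose R8 and R3: together they cover Cedar, Holly, Pine, Alder — every station.
Total annual cost: 7 + 11 = 18.
No cover costs less than 18.

18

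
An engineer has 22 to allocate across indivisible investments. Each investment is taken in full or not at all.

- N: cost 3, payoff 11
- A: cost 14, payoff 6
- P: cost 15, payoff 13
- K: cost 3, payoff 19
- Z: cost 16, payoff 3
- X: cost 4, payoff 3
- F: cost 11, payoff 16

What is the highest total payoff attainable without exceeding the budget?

N + P + K: cost 3 + 15 + 3 = 21 ≤ 22, payoff 11 + 13 + 19 = 43.
N + K + X + F: cost 3 + 3 + 4 + 11 = 21 ≤ 22, payoff 11 + 19 + 3 + 16 = 49.
N + K + F: cost 3 + 3 + 11 = 17 ≤ 22, payoff 11 + 19 + 16 = 46.
Best is N, K, X, and F with total payoff 49.

49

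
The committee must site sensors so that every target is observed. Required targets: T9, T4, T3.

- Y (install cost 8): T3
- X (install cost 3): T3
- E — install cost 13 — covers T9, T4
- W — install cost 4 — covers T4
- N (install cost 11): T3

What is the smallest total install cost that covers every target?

16

The greedy cost-per-new-target heuristic would pick X, W, and E for 20, but a cheaper cover exists.
Choose X and E: together they cover T9, T4, T3 — every target.
Total install cost: 3 + 13 = 16.
No cover costs less than 16.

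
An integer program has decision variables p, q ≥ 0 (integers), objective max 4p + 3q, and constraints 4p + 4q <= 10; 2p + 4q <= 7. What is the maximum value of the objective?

The continuous relaxation peaks at (2.5, 0) with value 10.00; rounding to a feasible lattice point costs some objective.
(p,q)=(2,0) is feasible, giving 8.
(p,q)=(1,1) is feasible, giving 7.
Maximum is 8 at (p,q)=(2,0).

8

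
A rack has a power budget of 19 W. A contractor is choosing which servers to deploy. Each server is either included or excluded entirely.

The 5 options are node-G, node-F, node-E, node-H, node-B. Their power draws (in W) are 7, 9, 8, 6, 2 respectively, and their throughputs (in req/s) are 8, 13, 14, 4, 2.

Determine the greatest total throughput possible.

node-F + node-E: power draw 9 + 8 = 17 ≤ 19, throughput 13 + 14 = 27.
node-F + node-E + node-B: power draw 9 + 8 + 2 = 19 ≤ 19, throughput 13 + 14 + 2 = 29.
Best is node-F, node-E, and node-B with total throughput 29.

29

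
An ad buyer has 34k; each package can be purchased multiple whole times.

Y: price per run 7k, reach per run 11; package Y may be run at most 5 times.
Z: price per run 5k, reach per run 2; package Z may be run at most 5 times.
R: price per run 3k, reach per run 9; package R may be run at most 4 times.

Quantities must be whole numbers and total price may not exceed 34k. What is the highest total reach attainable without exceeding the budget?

R has the best ratio (9/3); taking only R gives at most 4×9 = 36 (stopped by the supply cap of 4).
Mixing does better — 3×Y and 4×R: price 33 ≤ 34, reach 3·11 + 4·9 = 69.

69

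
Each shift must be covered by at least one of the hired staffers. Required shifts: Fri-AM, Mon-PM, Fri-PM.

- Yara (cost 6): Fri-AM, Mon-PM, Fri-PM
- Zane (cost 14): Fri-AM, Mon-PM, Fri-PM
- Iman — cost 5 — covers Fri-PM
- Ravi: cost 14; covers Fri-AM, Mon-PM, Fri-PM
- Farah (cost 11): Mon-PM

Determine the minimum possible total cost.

Yara alone covers Fri-AM, Mon-PM, Fri-PM — every shift.
Total cost: 6.
No cover costs less than 6.

6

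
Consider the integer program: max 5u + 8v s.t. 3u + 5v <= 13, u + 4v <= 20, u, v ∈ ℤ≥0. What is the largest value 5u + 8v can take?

21

Relaxing integrality, the LP optimum is 21.67 at (u,v) = (4.33, 0), which is not an integer point.
(u,v)=(1,2): 3·1+5·2=13≤13, 1·1+4·2=9≤20, objective 21.
(u,v)=(4,0): 3·4+5·0=12≤13, 1·4+4·0=4≤20, objective 20.
(u,v)=(2,1): 3·2+5·1=11≤13, 1·2+4·1=6≤20, objective 18.
No feasible integer point exceeds 21.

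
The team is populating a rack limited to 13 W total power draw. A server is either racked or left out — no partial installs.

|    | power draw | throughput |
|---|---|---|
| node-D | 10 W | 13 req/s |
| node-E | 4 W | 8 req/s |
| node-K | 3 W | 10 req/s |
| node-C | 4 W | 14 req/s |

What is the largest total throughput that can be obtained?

Allowing fractional choices, the relaxed optimum would be about 34.6, but servers are indivisible.
node-E + node-K + node-C: power draw 4 + 3 + 4 = 11 ≤ 13, throughput 8 + 10 + 14 = 32.
node-K + node-C: power draw 3 + 4 = 7 ≤ 13, throughput 10 + 14 = 24.
node-D + node-K: power draw 10 + 3 = 13 ≤ 13, throughput 13 + 10 = 23.
Best is node-E, node-K, and node-C with total throughput 32.

32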